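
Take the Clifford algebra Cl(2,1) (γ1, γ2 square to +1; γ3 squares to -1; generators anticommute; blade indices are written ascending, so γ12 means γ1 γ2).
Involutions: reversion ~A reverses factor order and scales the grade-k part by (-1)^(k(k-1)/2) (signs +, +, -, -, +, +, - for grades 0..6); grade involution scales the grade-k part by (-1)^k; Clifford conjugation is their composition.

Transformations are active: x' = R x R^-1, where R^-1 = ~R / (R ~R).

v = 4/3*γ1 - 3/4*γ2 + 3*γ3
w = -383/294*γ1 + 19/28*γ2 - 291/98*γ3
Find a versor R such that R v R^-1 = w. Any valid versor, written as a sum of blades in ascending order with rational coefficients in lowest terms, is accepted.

The midline construction: v and w both square to -959/144, so reflecting in their sum 3/98*γ1 - 1/14*γ2 + 3/98*γ3 exchanges them.
Answer: 3/98*γ1 - 1/14*γ2 + 3/98*γ3


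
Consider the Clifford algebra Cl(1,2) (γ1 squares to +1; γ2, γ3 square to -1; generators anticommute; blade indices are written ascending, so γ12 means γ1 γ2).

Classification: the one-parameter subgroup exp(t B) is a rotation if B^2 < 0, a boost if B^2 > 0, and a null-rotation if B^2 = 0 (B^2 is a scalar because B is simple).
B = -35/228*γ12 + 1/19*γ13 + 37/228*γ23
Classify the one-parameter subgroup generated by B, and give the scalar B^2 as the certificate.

B^2 term by term: the squares give (-35/228)^2*(γ12)^2 + (1/19)^2*(γ13)^2 + (37/228)^2*(γ23)^2 = 1225/51984*(+1) + 1/361*(+1) + 1369/51984*(-1) = 0 (each basis 2-blade squares to minus the product of its generators' squares); cross terms between blades sharing an index anticommute and cancel. So B^2 = 0.
Answer: null-rotation, certificate B^2 = 0. Check the certificate: B^2 = 0, and that sign is decisive whatever form B takes.


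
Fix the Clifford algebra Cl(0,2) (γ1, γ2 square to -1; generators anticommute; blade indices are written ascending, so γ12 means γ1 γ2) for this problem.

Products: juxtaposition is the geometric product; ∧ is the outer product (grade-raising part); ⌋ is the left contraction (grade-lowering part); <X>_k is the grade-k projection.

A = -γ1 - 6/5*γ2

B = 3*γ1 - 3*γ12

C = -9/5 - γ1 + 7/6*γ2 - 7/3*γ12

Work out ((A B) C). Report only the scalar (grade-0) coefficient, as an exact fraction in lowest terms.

step 1: 3 + 18/5*γ1 - 3*γ2 + 18/5*γ12
step 2: 101/10 - 167/25*γ1 + 137/10*γ2 - 307/25*γ12
Answer: 101/10


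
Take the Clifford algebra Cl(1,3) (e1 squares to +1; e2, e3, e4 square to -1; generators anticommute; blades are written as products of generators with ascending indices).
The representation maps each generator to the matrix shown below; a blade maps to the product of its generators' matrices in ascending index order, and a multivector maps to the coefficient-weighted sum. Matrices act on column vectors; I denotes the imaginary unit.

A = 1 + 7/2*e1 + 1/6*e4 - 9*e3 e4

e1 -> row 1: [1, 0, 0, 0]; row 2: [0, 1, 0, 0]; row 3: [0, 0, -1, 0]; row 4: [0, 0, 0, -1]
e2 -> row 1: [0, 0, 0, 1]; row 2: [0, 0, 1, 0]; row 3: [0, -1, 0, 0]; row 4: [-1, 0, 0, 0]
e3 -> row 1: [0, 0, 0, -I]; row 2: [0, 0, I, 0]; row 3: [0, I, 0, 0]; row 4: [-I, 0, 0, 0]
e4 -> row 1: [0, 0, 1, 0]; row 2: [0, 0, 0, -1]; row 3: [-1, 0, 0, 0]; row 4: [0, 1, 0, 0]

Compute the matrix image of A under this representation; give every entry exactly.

Bivector images (products of the table entries): rho(e3 e4) = rho(e3)rho(e4) = row 1: [0, -I, 0, 0]; row 2: [-I, 0, 0, 0]; row 3: [0, 0, 0, -I]; row 4: [0, 0, -I, 0].
M = (1)*1 + (7/2)*rho(e1) + (1/6)*rho(e4) + (-9)*rho(e3 e4), summed entrywise (1 is the identity matrix):
Answer: row 1: [9/2, 9*I, 1/6, 0]; row 2: [9*I, 9/2, 0, -1/6]; row 3: [-1/6, 0, -5/2, 9*I]; row 4: [0, 1/6, 9*I, -5/2]


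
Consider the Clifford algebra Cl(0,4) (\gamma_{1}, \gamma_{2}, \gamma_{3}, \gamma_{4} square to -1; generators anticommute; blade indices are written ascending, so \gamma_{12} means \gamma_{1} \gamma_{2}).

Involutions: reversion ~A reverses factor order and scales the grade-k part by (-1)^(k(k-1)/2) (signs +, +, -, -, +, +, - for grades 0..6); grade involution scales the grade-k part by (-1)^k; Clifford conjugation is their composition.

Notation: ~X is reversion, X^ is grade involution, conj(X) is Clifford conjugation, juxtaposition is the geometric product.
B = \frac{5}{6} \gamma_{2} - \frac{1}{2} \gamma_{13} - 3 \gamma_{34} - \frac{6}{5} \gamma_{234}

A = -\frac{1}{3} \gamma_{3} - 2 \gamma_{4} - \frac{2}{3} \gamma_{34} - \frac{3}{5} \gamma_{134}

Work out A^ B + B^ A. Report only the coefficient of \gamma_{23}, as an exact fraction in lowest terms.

first term: -2 + \frac{49}{30} \gamma_{1} - \frac{4}{5} \gamma_{2} - 6 \gamma_{3} + \frac{13}{10} \gamma_{4} + \frac{18}{25} \gamma_{12} + \frac{1}{3} \gamma_{14} + \frac{191}{90} \gamma_{23} - \frac{31}{15} \gamma_{24} - \gamma_{134} - \frac{5}{9} \gamma_{234} + \frac{1}{2} \gamma_{1234}
second term: -2 - \frac{59}{30} \gamma_{1} + \frac{4}{5} \gamma_{2} - 6 \gamma_{3} + \frac{7}{10} \gamma_{4} - \frac{18}{25} \gamma_{12} - \frac{1}{3} \gamma_{14} + \frac{241}{90} \gamma_{23} + \frac{19}{15} \gamma_{24} + \gamma_{134} + \frac{5}{9} \gamma_{234} - \frac{1}{2} \gamma_{1234}
Answer: \frac{24}{5}


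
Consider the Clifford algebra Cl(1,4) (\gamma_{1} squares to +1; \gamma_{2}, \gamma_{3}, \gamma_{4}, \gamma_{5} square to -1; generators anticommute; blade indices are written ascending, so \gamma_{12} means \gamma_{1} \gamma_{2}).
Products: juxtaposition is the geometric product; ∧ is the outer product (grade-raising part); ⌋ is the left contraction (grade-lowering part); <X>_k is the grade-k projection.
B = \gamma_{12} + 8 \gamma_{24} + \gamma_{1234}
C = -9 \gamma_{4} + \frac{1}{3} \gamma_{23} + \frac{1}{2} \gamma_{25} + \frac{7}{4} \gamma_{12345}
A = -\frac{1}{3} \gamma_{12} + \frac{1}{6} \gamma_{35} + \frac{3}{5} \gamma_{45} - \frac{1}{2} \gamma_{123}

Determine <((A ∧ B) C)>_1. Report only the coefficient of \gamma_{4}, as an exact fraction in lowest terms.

step 1: \frac{1}{6} \gamma_{1235} + \frac{3}{5} \gamma_{1245} - \frac{4}{3} \gamma_{2345}
step 2: -\frac{7}{3} \gamma_{1} - \frac{21}{20} \gamma_{3} + \frac{7}{24} \gamma_{4} + \frac{1}{12} \gamma_{13} + \frac{3}{10} \gamma_{14} - \frac{1}{18} \gamma_{15} + \frac{2}{3} \gamma_{34} + \frac{4}{9} \gamma_{45} - \frac{27}{5} \gamma_{125} + 12 \gamma_{235} - \frac{1}{5} \gamma_{1345} + \frac{3}{2} \gamma_{12345}
step 3: -\frac{7}{3} \gamma_{1} - \frac{21}{20} \gamma_{3} + \frac{7}{24} \gamma_{4}
Answer: \frac{7}{24}


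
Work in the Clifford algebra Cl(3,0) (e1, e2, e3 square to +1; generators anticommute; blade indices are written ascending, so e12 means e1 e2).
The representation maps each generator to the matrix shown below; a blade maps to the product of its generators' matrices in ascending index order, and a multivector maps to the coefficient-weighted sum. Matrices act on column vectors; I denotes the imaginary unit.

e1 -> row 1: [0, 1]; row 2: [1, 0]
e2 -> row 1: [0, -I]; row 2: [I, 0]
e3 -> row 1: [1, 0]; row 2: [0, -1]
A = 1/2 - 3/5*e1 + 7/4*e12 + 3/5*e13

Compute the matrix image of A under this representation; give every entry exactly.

Bivector images (products of the table entries): rho(e12) = rho(e1)rho(e2) = row 1: [I, 0]; row 2: [0, -I]; rho(e13) = rho(e1)rho(e3) = row 1: [0, -1]; row 2: [1, 0].
M = (1/2)*1 + (-3/5)*rho(e1) + (7/4)*rho(e12) + (3/5)*rho(e13), summed entrywise (1 is the identity matrix):
Answer: row 1: [1/2 + 7*I/4, -6/5]; row 2: [0, 1/2 - 7*I/4]


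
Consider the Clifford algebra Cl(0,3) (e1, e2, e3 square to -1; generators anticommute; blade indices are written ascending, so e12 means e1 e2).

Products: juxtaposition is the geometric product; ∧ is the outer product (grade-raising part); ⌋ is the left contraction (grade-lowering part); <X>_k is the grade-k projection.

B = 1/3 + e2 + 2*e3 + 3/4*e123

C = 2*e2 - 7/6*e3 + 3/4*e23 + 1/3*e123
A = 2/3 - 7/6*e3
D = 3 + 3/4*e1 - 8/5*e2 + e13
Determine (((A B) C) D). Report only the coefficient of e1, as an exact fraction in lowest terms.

step 1: 23/9 + 2/3*e2 + 17/18*e3 + 7/8*e12 + 7/6*e23 + 1/2*e123
step 2: -203/216 - 181/72*e1 + 517/72*e2 - 311/216*e3 + 29/108*e12 + 163/288*e13 - 3/4*e23 - 73/432*e123
step 3: 899/90 - 39989/4320*e1 + 2077/90*e2 - 1043/5760*e3 + 277/1440*e12 + 253/120*e13 - 35929/8640*e23 - 661/90*e123
Answer: -39989/4320


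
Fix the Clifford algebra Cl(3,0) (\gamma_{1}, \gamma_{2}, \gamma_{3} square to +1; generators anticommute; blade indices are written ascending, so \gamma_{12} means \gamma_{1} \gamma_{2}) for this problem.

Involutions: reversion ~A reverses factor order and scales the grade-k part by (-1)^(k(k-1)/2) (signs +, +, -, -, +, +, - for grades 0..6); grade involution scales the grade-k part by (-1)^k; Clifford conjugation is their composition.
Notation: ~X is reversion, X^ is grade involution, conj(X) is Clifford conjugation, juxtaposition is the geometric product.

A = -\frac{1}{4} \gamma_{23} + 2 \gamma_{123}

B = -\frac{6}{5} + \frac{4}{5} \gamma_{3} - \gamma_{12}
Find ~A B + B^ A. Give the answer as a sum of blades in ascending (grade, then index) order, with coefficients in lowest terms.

first term: \frac{1}{5} \gamma_{2} - 2 \gamma_{3} - \frac{8}{5} \gamma_{12} + \frac{1}{4} \gamma_{13} - \frac{3}{10} \gamma_{23} + \frac{12}{5} \gamma_{123}
second term: -\frac{1}{5} \gamma_{2} + 2 \gamma_{3} - \frac{8}{5} \gamma_{12} + \frac{1}{4} \gamma_{13} + \frac{3}{10} \gamma_{23} - \frac{12}{5} \gamma_{123}
Answer: -\frac{16}{5} \gamma_{12} + \frac{1}{2} \gamma_{13}


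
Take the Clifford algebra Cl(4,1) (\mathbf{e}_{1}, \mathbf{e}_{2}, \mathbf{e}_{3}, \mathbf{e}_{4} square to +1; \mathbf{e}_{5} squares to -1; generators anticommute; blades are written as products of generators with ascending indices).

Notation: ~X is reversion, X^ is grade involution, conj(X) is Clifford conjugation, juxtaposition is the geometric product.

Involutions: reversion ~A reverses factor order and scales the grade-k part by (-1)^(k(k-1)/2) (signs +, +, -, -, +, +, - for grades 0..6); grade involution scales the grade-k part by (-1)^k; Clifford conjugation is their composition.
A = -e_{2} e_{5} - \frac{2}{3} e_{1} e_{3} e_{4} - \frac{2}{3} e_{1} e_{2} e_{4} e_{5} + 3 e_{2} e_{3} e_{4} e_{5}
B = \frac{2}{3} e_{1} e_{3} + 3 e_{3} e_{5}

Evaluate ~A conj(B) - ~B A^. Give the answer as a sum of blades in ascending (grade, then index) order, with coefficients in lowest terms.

first term: \frac{4}{9} e_{4} - 3 e_{2} e_{3} + 9 e_{2} e_{4} + 2 e_{1} e_{4} e_{5} - 2 e_{1} e_{2} e_{3} e_{4} + \frac{2}{3} e_{1} e_{2} e_{3} e_{5} - 2 e_{1} e_{2} e_{4} e_{5} - \frac{4}{9} e_{2} e_{3} e_{4} e_{5}
second term: \frac{4}{9} e_{4} - 3 e_{2} e_{3} + 9 e_{2} e_{4} - 2 e_{1} e_{4} e_{5} + 2 e_{1} e_{2} e_{3} e_{4} - \frac{2}{3} e_{1} e_{2} e_{3} e_{5} + 2 e_{1} e_{2} e_{4} e_{5} + \frac{4}{9} e_{2} e_{3} e_{4} e_{5}
Answer: 4 e_{1} e_{4} e_{5} - 4 e_{1} e_{2} e_{3} e_{4} + \frac{4}{3} e_{1} e_{2} e_{3} e_{5} - 4 e_{1} e_{2} e_{4} e_{5} - \frac{8}{9} e_{2} e_{3} e_{4} e_{5}


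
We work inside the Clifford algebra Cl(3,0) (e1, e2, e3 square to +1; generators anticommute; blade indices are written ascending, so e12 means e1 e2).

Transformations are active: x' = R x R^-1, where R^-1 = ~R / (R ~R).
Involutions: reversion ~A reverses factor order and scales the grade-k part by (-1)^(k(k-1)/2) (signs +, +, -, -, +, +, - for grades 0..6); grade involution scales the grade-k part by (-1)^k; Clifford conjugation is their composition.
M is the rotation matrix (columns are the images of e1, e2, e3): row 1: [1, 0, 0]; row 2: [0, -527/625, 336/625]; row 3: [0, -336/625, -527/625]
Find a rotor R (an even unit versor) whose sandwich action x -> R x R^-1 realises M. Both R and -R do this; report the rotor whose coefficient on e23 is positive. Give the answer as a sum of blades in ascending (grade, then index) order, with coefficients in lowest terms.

Method: write R = a + b12*e12 + b13*e13 + b23*e23 with a^2 + b12^2 + b13^2 + b23^2 = 1 (so R^-1 = ~R). Expanding the columns R e_j ~R gives tr M = 4a^2 - 1 and, from the antisymmetric part, M21 - M12 = -4a*b12, M13 - M31 = 4a*b13, M32 - M23 = -4a*b23.
Here tr M = -429/625, so a^2 = (1 + tr M)/4 = 49/625 and a = ±7/25. Taking a = 7/25: M21 - M12 = 0, M13 - M31 = 0, M32 - M23 = -672/625, giving b12 = 0, b13 = 0, b23 = 24/25, i.e. R = 7/25 + 24/25*e23.
Its e23 coefficient is already positive.
Answer: 7/25 + 24/25*e23. Sheet selection: the two-to-one cover makes ±R indistinguishable at the matrix level (trace -429/625), so uniqueness comes from the required sign on e23.


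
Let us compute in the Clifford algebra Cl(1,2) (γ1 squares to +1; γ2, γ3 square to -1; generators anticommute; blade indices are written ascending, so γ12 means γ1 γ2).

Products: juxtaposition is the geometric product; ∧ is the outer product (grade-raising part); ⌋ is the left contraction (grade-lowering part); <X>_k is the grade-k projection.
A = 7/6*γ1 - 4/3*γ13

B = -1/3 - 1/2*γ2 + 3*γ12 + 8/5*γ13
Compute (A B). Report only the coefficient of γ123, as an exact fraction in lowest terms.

step 1: -32/15 - 7/18*γ1 + 7/2*γ2 + 28/15*γ3 - 7/12*γ12 + 4/9*γ13 - 4*γ23 - 2/3*γ123
Answer: -2/3


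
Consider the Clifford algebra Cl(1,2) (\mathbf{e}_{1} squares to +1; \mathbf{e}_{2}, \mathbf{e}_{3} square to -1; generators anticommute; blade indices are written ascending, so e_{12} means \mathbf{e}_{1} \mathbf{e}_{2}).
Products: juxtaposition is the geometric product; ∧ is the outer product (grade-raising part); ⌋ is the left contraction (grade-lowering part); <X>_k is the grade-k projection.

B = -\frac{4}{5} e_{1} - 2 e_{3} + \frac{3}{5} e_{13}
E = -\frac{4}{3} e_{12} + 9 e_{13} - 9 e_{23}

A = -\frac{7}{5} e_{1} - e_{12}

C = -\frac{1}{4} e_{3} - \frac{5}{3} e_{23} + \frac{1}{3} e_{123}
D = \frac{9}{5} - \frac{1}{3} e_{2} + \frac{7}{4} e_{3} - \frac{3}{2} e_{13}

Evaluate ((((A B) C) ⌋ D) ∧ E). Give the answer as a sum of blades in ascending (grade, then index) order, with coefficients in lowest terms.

step 1: \frac{28}{25} - \frac{4}{5} e_{2} - \frac{21}{25} e_{3} + \frac{14}{5} e_{13} + \frac{3}{5} e_{23} + 2 e_{123}
step 2: \frac{37}{300} + \frac{23}{6} e_{1} + \frac{37}{60} e_{2} - \frac{121}{75} e_{3} - \frac{583}{150} e_{12} - \frac{4}{15} e_{13} - \frac{5}{3} e_{23} + \frac{28}{75} e_{123}
step 3: \frac{16429}{4500} + \frac{121}{50} e_{1} - \frac{37}{900} e_{2} - \frac{6641}{1200} e_{3} - \frac{37}{200} e_{13}
step 4: -\frac{16429}{3375} e_{12} + \frac{16429}{500} e_{13} - \frac{16429}{500} e_{23} - \frac{3157}{225} e_{123}
Answer: -\frac{16429}{3375} e_{12} + \frac{16429}{500} e_{13} - \frac{16429}{500} e_{23} - \frac{3157}{225} e_{123}


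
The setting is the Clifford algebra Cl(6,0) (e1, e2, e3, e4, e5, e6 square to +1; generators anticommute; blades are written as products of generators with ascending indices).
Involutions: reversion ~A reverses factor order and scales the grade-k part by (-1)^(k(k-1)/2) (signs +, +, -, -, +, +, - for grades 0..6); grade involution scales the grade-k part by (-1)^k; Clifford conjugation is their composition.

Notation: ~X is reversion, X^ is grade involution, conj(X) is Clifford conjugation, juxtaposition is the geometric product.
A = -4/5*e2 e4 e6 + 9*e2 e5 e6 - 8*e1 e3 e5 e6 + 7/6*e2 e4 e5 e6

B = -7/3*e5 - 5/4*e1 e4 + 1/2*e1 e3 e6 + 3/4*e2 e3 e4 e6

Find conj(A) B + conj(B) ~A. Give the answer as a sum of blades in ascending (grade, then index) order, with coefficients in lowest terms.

first term: 3/5*e3 + 4*e5 + 21*e2 e6 + 7/8*e3 e5 + e1 e2 e6 - 56/3*e1 e3 e6 + 49/18*e2 e4 e6 + 27/4*e3 e4 e5 + 2/5*e1 e2 e3 e4 - 9/2*e1 e2 e3 e5 + 6*e1 e2 e4 e5 - 35/24*e1 e2 e5 e6 - 28/15*e2 e4 e5 e6 - 10*e3 e4 e5 e6 - 7/12*e1 e2 e3 e4 e5 + 45/4*e1 e2 e4 e5 e6
second term: 3/5*e3 - 4*e5 + 21*e2 e6 - 7/8*e3 e5 - e1 e2 e6 - 56/3*e1 e3 e6 + 49/18*e2 e4 e6 - 27/4*e3 e4 e5 - 2/5*e1 e2 e3 e4 + 9/2*e1 e2 e3 e5 + 6*e1 e2 e4 e5 - 35/24*e1 e2 e5 e6 + 28/15*e2 e4 e5 e6 - 10*e3 e4 e5 e6 + 7/12*e1 e2 e3 e4 e5 + 45/4*e1 e2 e4 e5 e6
Answer: 6/5*e3 + 42*e2 e6 - 112/3*e1 e3 e6 + 49/9*e2 e4 e6 + 12*e1 e2 e4 e5 - 35/12*e1 e2 e5 e6 - 20*e3 e4 e5 e6 + 45/2*e1 e2 e4 e5 e6


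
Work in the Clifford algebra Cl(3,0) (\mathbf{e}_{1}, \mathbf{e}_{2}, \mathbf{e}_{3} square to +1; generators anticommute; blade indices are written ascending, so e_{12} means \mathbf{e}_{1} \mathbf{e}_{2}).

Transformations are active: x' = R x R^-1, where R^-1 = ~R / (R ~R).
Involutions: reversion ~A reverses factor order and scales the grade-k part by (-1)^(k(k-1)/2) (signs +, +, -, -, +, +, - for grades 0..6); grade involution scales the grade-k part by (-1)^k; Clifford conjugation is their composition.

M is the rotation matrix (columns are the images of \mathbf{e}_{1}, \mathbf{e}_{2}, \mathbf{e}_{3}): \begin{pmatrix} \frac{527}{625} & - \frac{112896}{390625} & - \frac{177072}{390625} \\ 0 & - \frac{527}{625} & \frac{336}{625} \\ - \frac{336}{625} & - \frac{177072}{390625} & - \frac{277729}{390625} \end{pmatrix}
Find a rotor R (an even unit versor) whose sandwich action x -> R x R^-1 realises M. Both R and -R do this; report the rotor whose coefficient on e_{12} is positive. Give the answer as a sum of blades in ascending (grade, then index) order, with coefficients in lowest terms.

Method: write R = a + b12*e_{12} + b13*e_{13} + b23*e_{23} with a^2 + b12^2 + b13^2 + b23^2 = 1 (so R^-1 = ~R). Expanding the columns R e_j ~R gives tr M = 4a^2 - 1 and, from the antisymmetric part, M21 - M12 = -4a*b12, M13 - M31 = 4a*b13, M32 - M23 = -4a*b23.
Here tr M = -\frac{277729}{390625}, so a^2 = (1 + tr M)/4 = \frac{28224}{390625} and a = ±\frac{168}{625}. Taking a = \frac{168}{625}: M21 - M12 = \frac{112896}{390625}, M13 - M31 = \frac{32928}{390625}, M32 - M23 = -\frac{387072}{390625}, giving b12 = -\frac{168}{625}, b13 = \frac{49}{625}, b23 = \frac{576}{625}, i.e. R = \frac{168}{625} - \frac{168}{625} e_{12} + \frac{49}{625} e_{13} + \frac{576}{625} e_{23}.
Its e_{12} coefficient is negative, so report the other preimage -R.
Answer: -\frac{168}{625} + \frac{168}{625} e_{12} - \frac{49}{625} e_{13} - \frac{576}{625} e_{23}. Uniqueness: Spin(3) -> SO(3) maps R and -R to the same rotation of trace -\frac{277729}{390625}; fixing the sign of the e_{12} coefficient removes the ambiguity.


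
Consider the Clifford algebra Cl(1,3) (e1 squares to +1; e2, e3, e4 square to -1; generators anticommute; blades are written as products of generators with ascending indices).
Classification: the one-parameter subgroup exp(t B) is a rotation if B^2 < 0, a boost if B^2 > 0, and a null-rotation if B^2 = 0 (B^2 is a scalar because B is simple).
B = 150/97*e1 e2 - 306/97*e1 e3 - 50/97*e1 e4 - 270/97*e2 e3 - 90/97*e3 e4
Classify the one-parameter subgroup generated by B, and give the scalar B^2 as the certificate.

B^2 term by term: the squares give (150/97)^2*(e1 e2)^2 + (-306/97)^2*(e1 e3)^2 + (-50/97)^2*(e1 e4)^2 + (-270/97)^2*(e2 e3)^2 + (-90/97)^2*(e3 e4)^2 = 22500/9409*(+1) + 93636/9409*(+1) + 2500/9409*(+1) + 72900/9409*(-1) + 8100/9409*(-1) = 4 (each basis 2-blade squares to minus the product of its generators' squares); cross terms between blades sharing an index anticommute and cancel; the commuting (index-disjoint) pairs give grade-4 terms 2*c*c'*(blade product), which cancel blade by blade — e1 e2 e3 e4: -27000/9409 + 27000/9409 = 0 — confirming B is simple. So B^2 = 4.
Answer: boost, certificate B^2 = 4. Check the certificate: B^2 = 4, and that sign is decisive whatever form B takes.


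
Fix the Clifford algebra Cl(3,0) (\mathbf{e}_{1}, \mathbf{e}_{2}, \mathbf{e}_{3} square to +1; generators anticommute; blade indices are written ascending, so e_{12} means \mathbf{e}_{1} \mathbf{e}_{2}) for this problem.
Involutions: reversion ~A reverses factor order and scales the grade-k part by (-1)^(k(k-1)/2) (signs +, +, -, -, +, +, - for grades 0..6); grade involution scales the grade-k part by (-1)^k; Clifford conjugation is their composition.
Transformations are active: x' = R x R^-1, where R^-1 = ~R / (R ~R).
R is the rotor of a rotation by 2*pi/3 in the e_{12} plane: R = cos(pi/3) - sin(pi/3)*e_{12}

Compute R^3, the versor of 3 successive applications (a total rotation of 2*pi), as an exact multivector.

Half-angle bookkeeping: 3 applications in e_{12} add up to rotor phase 3*pi/3 = \pi, so R^3 = cos(\pi) - sin(\pi)*e_{12}.
cos(\pi) = -1 and sin(\pi) = 0, so R^3 = -1. The total rotation 2*pi is 1 full turn, so every vector returns to itself, yet the rotor is -1, on the OTHER sheet of the double cover (an odd number of 2*pi turns).
Answer: -1


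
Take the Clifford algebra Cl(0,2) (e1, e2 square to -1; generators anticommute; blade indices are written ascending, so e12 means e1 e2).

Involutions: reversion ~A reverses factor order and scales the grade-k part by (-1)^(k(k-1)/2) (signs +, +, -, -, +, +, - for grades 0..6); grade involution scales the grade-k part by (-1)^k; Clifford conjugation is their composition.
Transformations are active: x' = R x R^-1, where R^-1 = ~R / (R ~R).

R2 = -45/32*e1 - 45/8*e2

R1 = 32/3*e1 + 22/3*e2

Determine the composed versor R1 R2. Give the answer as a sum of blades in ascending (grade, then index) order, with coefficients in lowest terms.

Distribute over the terms of R1 (each basis-blade product reordered to ascending indices, repeated generators contracted through their squares):
(32/3*e1) R2 = 15 - 60*e12
(22/3*e2) R2 = 165/4 + 165/16*e12
Summing the partial products and collecting blades:
Answer: 225/4 - 795/16*e12


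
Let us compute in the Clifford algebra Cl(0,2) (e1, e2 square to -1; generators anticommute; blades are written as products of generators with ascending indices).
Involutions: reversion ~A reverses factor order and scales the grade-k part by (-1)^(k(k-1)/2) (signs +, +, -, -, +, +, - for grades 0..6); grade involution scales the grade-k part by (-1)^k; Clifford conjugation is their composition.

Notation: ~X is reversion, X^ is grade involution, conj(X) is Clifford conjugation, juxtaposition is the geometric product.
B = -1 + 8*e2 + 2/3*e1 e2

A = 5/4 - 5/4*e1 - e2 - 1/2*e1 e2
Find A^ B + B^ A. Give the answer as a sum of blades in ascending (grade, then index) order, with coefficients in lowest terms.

first term: -107/12 + 41/12*e1 + 49/6*e2 + 34/3*e1 e2
second term: -107/12 + 71/12*e1 - 59/6*e2 - 26/3*e1 e2
Answer: -107/6 + 28/3*e1 - 5/3*e2 + 8/3*e1 e2


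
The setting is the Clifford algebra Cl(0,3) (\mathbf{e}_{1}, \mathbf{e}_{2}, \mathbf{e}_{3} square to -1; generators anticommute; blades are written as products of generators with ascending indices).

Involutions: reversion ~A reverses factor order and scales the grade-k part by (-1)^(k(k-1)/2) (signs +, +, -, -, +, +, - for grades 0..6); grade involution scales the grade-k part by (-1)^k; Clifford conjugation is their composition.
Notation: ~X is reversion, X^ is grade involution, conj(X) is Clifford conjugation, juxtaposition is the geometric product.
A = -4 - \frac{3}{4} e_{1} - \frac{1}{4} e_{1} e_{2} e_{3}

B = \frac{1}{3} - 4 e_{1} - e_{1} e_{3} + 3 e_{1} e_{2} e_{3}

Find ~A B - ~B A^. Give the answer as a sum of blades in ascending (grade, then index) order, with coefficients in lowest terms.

first term: -\frac{43}{12} + \frac{63}{4} e_{1} - \frac{1}{4} e_{2} - \frac{3}{4} e_{3} + 4 e_{1} e_{3} + \frac{13}{4} e_{2} e_{3} - \frac{143}{12} e_{1} e_{2} e_{3}
second term: \frac{11}{12} + \frac{65}{4} e_{1} + \frac{1}{4} e_{2} + \frac{3}{4} e_{3} - 4 e_{1} e_{3} + \frac{13}{4} e_{2} e_{3} + \frac{145}{12} e_{1} e_{2} e_{3}
Answer: -\frac{9}{2} - \frac{1}{2} e_{1} - \frac{1}{2} e_{2} - \frac{3}{2} e_{3} + 8 e_{1} e_{3} - 24 e_{1} e_{2} e_{3}


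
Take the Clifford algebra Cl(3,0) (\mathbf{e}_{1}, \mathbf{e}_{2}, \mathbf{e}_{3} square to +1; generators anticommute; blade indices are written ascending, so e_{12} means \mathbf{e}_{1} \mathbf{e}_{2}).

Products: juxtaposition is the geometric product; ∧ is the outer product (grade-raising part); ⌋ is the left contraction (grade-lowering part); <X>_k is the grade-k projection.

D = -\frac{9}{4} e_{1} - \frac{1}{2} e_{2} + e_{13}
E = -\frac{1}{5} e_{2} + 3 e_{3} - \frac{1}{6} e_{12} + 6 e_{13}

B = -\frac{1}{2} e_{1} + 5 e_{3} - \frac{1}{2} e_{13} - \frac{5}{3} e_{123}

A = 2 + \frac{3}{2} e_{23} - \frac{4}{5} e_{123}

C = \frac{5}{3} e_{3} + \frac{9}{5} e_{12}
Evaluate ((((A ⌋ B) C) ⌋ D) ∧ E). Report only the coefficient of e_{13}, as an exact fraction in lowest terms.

step 1: -\frac{4}{3} + \frac{3}{2} e_{1} + 10 e_{3} - e_{13} - \frac{10}{3} e_{123}
step 2: \frac{50}{3} - \frac{5}{3} e_{1} + \frac{27}{10} e_{2} + \frac{34}{9} e_{3} - \frac{358}{45} e_{12} + \frac{5}{2} e_{13} - \frac{9}{5} e_{23} + 18 e_{123}
step 3: -\frac{1}{10} - \frac{743}{18} e_{1} - \frac{25}{3} e_{2} - \frac{5}{3} e_{3} + \frac{50}{3} e_{13}
step 4: \frac{1}{50} e_{2} - \frac{3}{10} e_{3} + \frac{1489}{180} e_{12} - \frac{3733}{30} e_{13} - \frac{76}{3} e_{23} + \frac{965}{18} e_{123}
Answer: -\frac{3733}{30}


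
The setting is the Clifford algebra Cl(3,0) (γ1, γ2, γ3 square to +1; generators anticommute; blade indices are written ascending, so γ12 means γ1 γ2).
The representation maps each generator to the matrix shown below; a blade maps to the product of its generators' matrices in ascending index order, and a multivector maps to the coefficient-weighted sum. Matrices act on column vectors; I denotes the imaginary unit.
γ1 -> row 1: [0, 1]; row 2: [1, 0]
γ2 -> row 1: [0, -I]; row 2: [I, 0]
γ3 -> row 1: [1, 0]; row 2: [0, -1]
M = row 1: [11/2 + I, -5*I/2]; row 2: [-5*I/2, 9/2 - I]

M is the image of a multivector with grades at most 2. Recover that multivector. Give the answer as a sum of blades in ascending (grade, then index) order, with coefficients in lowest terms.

Method: 1, rho(γ1), rho(γ2), rho(γ3) form a trace-orthogonal basis of the 2x2 complex matrices (tr(X Y) = 2 if X = Y, else 0), so M = m0*1 + m1*rho(γ1) + m2*rho(γ2) + m3*rho(γ3) with m0 = tr(M)/2 = 5, m1 = tr(M rho(γ1))/2 = -5*I/2, m2 = tr(M rho(γ2))/2 = 0, m3 = tr(M rho(γ3))/2 = 1/2 + I.
Multiplying table entries, the bivector images are rho(γ12) = I*rho(γ3), rho(γ13) = -I*rho(γ2), rho(γ23) = I*rho(γ1); with real blade coefficients the real parts of m0..m3 are the coefficients of 1, γ1, γ2, γ3 and the imaginary parts give the bivectors (γ23: Im m1, γ13: -Im m2, γ12: Im m3).
Answer: 5 + 1/2*γ3 + γ12 - 5/2*γ23


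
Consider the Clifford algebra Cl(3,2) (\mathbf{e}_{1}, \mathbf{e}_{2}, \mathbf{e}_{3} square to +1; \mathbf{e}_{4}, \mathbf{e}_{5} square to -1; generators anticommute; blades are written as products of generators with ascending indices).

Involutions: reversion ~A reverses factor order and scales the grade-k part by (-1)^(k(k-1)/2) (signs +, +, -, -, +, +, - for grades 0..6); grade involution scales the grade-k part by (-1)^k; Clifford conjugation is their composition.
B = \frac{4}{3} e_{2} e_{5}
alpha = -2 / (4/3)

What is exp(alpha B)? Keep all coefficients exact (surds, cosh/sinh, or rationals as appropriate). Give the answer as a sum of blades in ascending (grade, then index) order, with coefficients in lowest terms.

B^2 = (\frac{4}{3})^2*(e_{2} e_{5})^2 = \frac{16}{9}*(+1) = \frac{16}{9} (a basis 2-blade squares to minus the product of its generators' squares).
B^2 = \frac{16}{9} — the series telescopes hyperbolically here: l = \frac{4}{3}, alpha*l = -2, so exp(alpha B) = cosh(-2) + (sinh(-2)/(\frac{4}{3}))*B = \cosh{\left(2 \right)} + (- \frac{3 \sinh{\left(2 \right)}}{4})*B.
Answer: \cosh{\left(2 \right)} - \sinh{\left(2 \right)} e_{2} e_{5}


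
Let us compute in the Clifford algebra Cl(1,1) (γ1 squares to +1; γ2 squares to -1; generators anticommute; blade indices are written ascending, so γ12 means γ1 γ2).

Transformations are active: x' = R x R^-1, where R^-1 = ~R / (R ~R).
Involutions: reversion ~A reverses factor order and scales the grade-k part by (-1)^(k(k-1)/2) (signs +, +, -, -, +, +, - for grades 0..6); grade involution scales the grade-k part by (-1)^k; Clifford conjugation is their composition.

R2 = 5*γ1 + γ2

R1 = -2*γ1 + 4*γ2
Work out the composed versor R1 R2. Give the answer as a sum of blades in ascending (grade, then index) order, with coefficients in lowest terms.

Distribute over the terms of R1 (each basis-blade product reordered to ascending indices, repeated generators contracted through their squares):
(-2*γ1) R2 = -10 - 2*γ12
(4*γ2) R2 = -4 - 20*γ12
Summing the partial products and collecting blades:
Answer: -14 - 22*γ12


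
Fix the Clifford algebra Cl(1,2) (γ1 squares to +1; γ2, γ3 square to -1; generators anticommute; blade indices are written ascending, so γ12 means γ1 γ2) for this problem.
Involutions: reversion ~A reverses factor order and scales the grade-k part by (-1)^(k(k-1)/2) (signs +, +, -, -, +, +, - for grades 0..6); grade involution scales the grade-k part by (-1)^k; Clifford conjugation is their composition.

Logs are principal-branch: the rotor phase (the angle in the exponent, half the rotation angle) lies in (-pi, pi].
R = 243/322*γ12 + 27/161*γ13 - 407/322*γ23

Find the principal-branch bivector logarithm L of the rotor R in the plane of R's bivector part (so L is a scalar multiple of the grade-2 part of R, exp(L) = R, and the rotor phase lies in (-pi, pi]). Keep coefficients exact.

The scalar part of R is 0, which fixes the principal-branch rotor phase; the unit plane is then the bivector part divided by the sine of that phase, and L is that plane scaled by the phase.
Concretely: cos(phase) = 0 gives phase = ±pi/2, and since phase/sin(phase) is even the sign is immaterial: L = (phase/sin(phase)) * <R>_2 = (pi/2) * <R>_2.
Answer: 243*pi/644*γ12 + 27*pi/322*γ13 - 407*pi/644*γ23


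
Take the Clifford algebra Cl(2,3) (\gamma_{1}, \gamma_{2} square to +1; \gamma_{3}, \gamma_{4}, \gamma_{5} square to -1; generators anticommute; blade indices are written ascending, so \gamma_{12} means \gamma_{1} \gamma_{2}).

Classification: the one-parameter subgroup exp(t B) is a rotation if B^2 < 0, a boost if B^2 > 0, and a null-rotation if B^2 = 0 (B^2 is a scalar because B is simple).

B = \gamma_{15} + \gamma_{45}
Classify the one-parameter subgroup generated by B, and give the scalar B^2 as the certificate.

B^2 term by term: the squares give (1)^2*(\gamma_{15})^2 + (1)^2*(\gamma_{45})^2 = 1*(+1) + 1*(-1) = 0 (each basis 2-blade squares to minus the product of its generators' squares); cross terms between blades sharing an index anticommute and cancel. So B^2 = 0.
Answer: null-rotation, certificate B^2 = 0. Check the certificate: B^2 = 0, and that sign is decisive whatever form B takes.


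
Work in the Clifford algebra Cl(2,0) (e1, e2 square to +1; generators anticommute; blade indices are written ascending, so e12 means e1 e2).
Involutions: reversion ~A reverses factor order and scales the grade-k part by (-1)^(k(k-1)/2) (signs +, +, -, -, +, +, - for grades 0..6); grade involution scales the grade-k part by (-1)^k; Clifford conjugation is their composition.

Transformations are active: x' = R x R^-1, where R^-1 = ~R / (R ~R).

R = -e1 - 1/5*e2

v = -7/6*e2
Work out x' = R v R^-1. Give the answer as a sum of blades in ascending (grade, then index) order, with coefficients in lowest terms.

~R = -e1 - 1/5*e2, and R ~R = 26/25, so R^-1 = ~R / (26/25).
R v = 7/30 + 7/6*e12
Answer: -35/78*e1 + 14/13*e2


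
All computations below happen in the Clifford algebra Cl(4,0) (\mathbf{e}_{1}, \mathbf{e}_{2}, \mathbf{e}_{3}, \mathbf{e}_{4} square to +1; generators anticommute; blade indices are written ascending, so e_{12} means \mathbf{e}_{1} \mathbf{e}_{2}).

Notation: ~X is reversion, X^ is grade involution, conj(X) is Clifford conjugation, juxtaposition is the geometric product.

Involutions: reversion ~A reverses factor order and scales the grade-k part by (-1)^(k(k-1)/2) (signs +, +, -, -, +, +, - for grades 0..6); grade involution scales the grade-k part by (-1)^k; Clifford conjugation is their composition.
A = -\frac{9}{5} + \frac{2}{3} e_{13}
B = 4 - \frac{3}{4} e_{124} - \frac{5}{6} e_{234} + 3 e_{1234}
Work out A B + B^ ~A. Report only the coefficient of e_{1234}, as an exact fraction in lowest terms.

first term: -\frac{36}{5} + \frac{8}{3} e_{13} + 2 e_{24} + \frac{343}{180} e_{124} + e_{234} - \frac{27}{5} e_{1234}
second term: -\frac{36}{5} - \frac{8}{3} e_{13} - 2 e_{24} - \frac{343}{180} e_{124} - e_{234} - \frac{27}{5} e_{1234}
Answer: -\frac{54}{5}


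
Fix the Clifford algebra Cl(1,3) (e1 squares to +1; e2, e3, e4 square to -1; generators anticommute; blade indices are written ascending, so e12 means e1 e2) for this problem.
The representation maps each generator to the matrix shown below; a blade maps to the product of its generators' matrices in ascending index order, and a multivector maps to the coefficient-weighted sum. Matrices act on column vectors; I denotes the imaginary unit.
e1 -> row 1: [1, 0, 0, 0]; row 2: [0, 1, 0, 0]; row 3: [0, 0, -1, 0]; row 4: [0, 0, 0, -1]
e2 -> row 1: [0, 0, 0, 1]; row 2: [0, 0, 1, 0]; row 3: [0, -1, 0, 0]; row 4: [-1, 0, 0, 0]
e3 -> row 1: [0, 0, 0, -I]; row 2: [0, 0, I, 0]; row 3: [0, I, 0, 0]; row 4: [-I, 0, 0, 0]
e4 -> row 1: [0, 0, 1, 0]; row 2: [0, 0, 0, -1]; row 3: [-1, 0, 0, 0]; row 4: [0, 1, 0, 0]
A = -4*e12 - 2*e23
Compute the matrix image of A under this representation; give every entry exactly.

Bivector images (products of the table entries): rho(e12) = rho(e1)rho(e2) = row 1: [0, 0, 0, 1]; row 2: [0, 0, 1, 0]; row 3: [0, 1, 0, 0]; row 4: [1, 0, 0, 0]; rho(e23) = rho(e2)rho(e3) = row 1: [-I, 0, 0, 0]; row 2: [0, I, 0, 0]; row 3: [0, 0, -I, 0]; row 4: [0, 0, 0, I].
M = (-4)*rho(e12) + (-2)*rho(e23), summed entrywise:
Answer: row 1: [2*I, 0, 0, -4]; row 2: [0, -2*I, -4, 0]; row 3: [0, -4, 2*I, 0]; row 4: [-4, 0, 0, -2*I]


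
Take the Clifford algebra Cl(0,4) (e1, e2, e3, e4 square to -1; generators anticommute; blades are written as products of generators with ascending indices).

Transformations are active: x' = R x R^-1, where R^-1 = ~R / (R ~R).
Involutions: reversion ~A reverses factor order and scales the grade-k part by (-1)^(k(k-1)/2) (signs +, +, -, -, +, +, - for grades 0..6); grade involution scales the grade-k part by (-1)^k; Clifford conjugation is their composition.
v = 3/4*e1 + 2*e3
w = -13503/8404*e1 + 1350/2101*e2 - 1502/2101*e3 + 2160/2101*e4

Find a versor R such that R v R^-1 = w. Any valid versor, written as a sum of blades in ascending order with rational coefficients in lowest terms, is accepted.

Since q(v) = q(w) = -73/16, the sum R = v + w = -1800/2101*e1 + 1350/2101*e2 + 2700/2101*e3 + 2160/2101*e4 does the job whenever invertible.
Answer: -1800/2101*e1 + 1350/2101*e2 + 2700/2101*e3 + 2160/2101*e4


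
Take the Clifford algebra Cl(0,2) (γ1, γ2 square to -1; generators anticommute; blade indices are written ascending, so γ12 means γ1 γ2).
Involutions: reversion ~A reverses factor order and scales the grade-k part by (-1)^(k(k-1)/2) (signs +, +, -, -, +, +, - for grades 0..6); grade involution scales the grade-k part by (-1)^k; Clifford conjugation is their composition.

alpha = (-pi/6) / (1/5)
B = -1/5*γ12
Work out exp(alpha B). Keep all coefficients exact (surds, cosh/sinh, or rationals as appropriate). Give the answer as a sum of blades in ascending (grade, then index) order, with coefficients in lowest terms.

B^2 = (-1/5)^2*(γ12)^2 = 1/25*(-1) = -1/25 (a basis 2-blade squares to minus the product of its generators' squares).
B^2 = -1/25 — the negative square puts this in the circular regime; l = 1/5, alpha*l = -pi/6, so exp(alpha B) = cos(-pi/6) + (sin(-pi/6)/(1/5))*B = sqrt(3)/2 + (-5/2)*B.
Answer: sqrt(3)/2 + 1/2*γ12


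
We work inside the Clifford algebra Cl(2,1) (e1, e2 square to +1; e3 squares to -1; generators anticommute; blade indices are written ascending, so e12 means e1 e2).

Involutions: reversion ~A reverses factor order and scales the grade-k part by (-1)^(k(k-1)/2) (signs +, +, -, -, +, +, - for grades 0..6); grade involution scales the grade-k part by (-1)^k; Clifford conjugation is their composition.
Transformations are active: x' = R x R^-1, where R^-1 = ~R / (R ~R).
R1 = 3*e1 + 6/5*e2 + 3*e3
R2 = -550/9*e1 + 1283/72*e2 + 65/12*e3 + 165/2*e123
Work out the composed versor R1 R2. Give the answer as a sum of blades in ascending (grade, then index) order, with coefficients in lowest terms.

Distribute over the terms of R1 (each basis-blade product reordered to ascending indices, repeated generators contracted through their squares):
(3*e1) R2 = -550/3 + 1283/24*e12 + 65/4*e13 + 495/2*e23
(6/5*e2) R2 = 1283/60 + 220/3*e12 - 99*e13 + 13/2*e23
(3*e3) R2 = -65/4 - 495/2*e12 + 550/3*e13 - 1283/24*e23
Summing the partial products and collecting blades:
Answer: -891/5 - 2897/24*e12 + 1207/12*e13 + 4813/24*e23


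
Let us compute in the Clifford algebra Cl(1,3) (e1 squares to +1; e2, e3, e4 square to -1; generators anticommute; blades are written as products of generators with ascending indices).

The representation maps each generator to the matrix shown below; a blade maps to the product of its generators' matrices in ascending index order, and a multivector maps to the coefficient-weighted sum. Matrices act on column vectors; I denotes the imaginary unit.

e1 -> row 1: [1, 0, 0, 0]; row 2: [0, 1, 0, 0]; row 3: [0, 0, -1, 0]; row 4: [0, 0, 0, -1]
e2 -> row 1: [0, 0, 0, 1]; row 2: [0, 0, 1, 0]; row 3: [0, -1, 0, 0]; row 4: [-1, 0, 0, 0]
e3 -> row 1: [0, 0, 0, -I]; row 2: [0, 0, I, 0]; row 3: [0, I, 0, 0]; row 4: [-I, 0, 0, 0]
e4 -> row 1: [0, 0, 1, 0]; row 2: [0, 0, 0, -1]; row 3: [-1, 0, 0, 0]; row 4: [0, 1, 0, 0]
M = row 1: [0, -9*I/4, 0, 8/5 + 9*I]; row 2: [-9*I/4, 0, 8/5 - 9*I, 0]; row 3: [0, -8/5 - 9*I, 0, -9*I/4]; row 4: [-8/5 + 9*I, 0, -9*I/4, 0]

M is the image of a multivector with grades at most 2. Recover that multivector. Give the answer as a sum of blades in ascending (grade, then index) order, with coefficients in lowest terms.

Method: the blade images are trace-orthogonal — tr(rho(e_A) rho(e_B)^-1) = 4 if A = B and 0 otherwise — and rho(e_A)^-1 = (e_A)^2 * rho(e_A) with (e_A)^2 = +1 or -1, so the coefficient of e_A in the preimage is (e_A)^2 * tr(M rho(e_A))/4.
Nonzero projections over blades of grade <= 2: e2: (e2)^2 = -1, tr(M rho(e2)) = -32/5, coefficient 8/5; e3: (e3)^2 = -1, tr(M rho(e3)) = 36, coefficient -9; e3 e4: (e3 e4)^2 = -1, tr(M rho(e3 e4)) = -9, coefficient 9/4. Every other blade of grade <= 2 projects to 0.
Answer: 8/5*e2 - 9*e3 + 9/4*e3 e4


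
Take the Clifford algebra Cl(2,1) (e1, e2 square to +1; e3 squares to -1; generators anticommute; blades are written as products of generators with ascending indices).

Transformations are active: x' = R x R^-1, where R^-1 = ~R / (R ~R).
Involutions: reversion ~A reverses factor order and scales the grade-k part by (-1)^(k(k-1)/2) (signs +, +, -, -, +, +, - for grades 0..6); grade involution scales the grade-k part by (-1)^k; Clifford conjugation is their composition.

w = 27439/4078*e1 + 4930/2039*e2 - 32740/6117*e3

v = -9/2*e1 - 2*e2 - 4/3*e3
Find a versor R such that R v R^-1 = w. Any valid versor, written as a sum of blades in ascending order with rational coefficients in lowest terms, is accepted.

Key observation: q(v) = q(w) = 809/36 (sandwiches preserve the norm), so R = v + w = 4544/2039*e1 + 852/2039*e2 - 13632/2039*e3 works whenever it is invertible — the component of v along it is kept and (v - w)/2 reverses, sending v to w.
Answer: 4544/2039*e1 + 852/2039*e2 - 13632/2039*e3


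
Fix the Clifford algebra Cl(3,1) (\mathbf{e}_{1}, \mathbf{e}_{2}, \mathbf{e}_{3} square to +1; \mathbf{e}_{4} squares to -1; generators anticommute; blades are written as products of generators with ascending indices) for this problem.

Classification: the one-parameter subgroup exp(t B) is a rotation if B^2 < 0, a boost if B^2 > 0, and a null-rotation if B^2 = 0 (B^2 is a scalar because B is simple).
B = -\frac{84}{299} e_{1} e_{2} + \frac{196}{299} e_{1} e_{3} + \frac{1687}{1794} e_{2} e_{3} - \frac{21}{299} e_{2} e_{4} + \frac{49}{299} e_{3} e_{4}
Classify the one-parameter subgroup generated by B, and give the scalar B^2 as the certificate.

B^2 term by term: the squares give (-\frac{84}{299})^2*(e_{1} e_{2})^2 + (\frac{196}{299})^2*(e_{1} e_{3})^2 + (\frac{1687}{1794})^2*(e_{2} e_{3})^2 + (-\frac{21}{299})^2*(e_{2} e_{4})^2 + (\frac{49}{299})^2*(e_{3} e_{4})^2 = \frac{7056}{89401}*(-1) + \frac{38416}{89401}*(-1) + \frac{2845969}{3218436}*(-1) + \frac{441}{89401}*(+1) + \frac{2401}{89401}*(+1) = -\frac{49}{36} (each basis 2-blade squares to minus the product of its generators' squares); cross terms between blades sharing an index anticommute and cancel; the commuting (index-disjoint) pairs give grade-4 terms 2*c*c'*(blade product), which cancel blade by blade — e_{1} e_{2} e_{3} e_{4}: -\frac{8232}{89401} + \frac{8232}{89401} = 0 — confirming B is simple. So B^2 = -\frac{49}{36}.
Answer: rotation, certificate B^2 = -\frac{49}{36}. The invariant at work: B^2 = -\frac{49}{36} is unchanged by conjugation, hence its sign classifies the subgroup whatever basis B is written in.
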